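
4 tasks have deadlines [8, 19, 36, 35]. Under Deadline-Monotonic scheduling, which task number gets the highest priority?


Sort tasks by relative deadline (ascending):
  Task 1: deadline = 8
  Task 2: deadline = 19
  Task 4: deadline = 35
  Task 3: deadline = 36
Priority order (highest first): [1, 2, 4, 3]
Highest priority task = 1

1


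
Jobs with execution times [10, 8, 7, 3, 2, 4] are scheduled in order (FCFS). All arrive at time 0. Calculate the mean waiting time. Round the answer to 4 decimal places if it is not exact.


FCFS order (as given): [10, 8, 7, 3, 2, 4]
Waiting times:
  Job 1: wait = 0
  Job 2: wait = 10
  Job 3: wait = 18
  Job 4: wait = 25
  Job 5: wait = 28
  Job 6: wait = 30
Sum of waiting times = 111
Average waiting time = 111/6 = 18.5

18.5


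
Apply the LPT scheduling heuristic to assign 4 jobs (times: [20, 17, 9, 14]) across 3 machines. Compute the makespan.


Sort jobs in decreasing order (LPT): [20, 17, 14, 9]
Assign each job to the least loaded machine:
  Machine 1: jobs [20], load = 20
  Machine 2: jobs [17], load = 17
  Machine 3: jobs [14, 9], load = 23
Makespan = max load = 23

23


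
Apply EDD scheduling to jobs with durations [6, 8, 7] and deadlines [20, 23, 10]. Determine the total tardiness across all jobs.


Sort by due date (EDD order): [(7, 10), (6, 20), (8, 23)]
Compute completion times and tardiness:
  Job 1: p=7, d=10, C=7, tardiness=max(0,7-10)=0
  Job 2: p=6, d=20, C=13, tardiness=max(0,13-20)=0
  Job 3: p=8, d=23, C=21, tardiness=max(0,21-23)=0
Total tardiness = 0

0


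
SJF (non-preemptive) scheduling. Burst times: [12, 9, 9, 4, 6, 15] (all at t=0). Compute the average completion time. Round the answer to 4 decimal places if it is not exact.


SJF order (ascending): [4, 6, 9, 9, 12, 15]
Completion times:
  Job 1: burst=4, C=4
  Job 2: burst=6, C=10
  Job 3: burst=9, C=19
  Job 4: burst=9, C=28
  Job 5: burst=12, C=40
  Job 6: burst=15, C=55
Average completion = 156/6 = 26.0

26.0


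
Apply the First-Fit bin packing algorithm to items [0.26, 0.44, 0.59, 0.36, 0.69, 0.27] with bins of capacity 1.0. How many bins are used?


Place items sequentially using First-Fit:
  Item 0.26 -> new Bin 1
  Item 0.44 -> Bin 1 (now 0.7)
  Item 0.59 -> new Bin 2
  Item 0.36 -> Bin 2 (now 0.95)
  Item 0.69 -> new Bin 3
  Item 0.27 -> Bin 1 (now 0.97)
Total bins used = 3

3


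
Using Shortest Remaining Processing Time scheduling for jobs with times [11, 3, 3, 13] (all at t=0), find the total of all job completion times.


Since all jobs arrive at t=0, SRPT equals SPT ordering.
SPT order: [3, 3, 11, 13]
Completion times:
  Job 1: p=3, C=3
  Job 2: p=3, C=6
  Job 3: p=11, C=17
  Job 4: p=13, C=30
Total completion time = 3 + 6 + 17 + 30 = 56

56


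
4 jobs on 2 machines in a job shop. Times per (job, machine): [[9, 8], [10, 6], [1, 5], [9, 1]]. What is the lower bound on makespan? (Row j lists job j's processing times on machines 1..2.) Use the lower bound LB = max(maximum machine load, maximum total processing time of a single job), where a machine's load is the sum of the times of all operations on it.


Machine loads:
  Machine 1: 9 + 10 + 1 + 9 = 29
  Machine 2: 8 + 6 + 5 + 1 = 20
Max machine load = 29
Job totals:
  Job 1: 17
  Job 2: 16
  Job 3: 6
  Job 4: 10
Max job total = 17
Lower bound = max(29, 17) = 29

29


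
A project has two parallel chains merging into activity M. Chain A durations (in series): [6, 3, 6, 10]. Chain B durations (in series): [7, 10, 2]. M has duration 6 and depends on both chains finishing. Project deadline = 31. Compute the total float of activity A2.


Forward pass: ES(A2) = sum of predecessors on chain A = 6
EF = ES + duration = 6 + 3 = 9
Backward pass: LF(M) = deadline = 31; LS(M) = 31 - 6 = 25
LF(A2) = LS(M) - sum(successors on chain A) = 25 - 16 = 9
LS = LF - duration = 9 - 3 = 6
Total float = LS - ES = 6 - 6 = 0

0


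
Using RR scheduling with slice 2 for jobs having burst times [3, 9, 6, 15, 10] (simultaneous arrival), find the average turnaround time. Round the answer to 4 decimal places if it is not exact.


Time quantum = 2
Execution trace:
  J1 runs 2 units, time = 2
  J2 runs 2 units, time = 4
  J3 runs 2 units, time = 6
  J4 runs 2 units, time = 8
  J5 runs 2 units, time = 10
  J1 runs 1 units, time = 11
  J2 runs 2 units, time = 13
  J3 runs 2 units, time = 15
  J4 runs 2 units, time = 17
  J5 runs 2 units, time = 19
  J2 runs 2 units, time = 21
  J3 runs 2 units, time = 23
  J4 runs 2 units, time = 25
  J5 runs 2 units, time = 27
  J2 runs 2 units, time = 29
  J4 runs 2 units, time = 31
  J5 runs 2 units, time = 33
  J2 runs 1 units, time = 34
  J4 runs 2 units, time = 36
  J5 runs 2 units, time = 38
  J4 runs 2 units, time = 40
  J4 runs 2 units, time = 42
  J4 runs 1 units, time = 43
Finish times: [11, 34, 23, 43, 38]
Average turnaround = 149/5 = 29.8

29.8


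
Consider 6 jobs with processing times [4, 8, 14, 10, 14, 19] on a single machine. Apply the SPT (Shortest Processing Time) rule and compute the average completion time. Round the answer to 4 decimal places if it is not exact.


Sort jobs by processing time (SPT order): [4, 8, 10, 14, 14, 19]
Compute completion times sequentially:
  Job 1: processing = 4, completes at 4
  Job 2: processing = 8, completes at 12
  Job 3: processing = 10, completes at 22
  Job 4: processing = 14, completes at 36
  Job 5: processing = 14, completes at 50
  Job 6: processing = 19, completes at 69
Sum of completion times = 193
Average completion time = 193/6 = 32.1667

32.1667


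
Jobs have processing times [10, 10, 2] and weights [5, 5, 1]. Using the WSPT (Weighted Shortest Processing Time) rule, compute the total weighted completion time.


Compute p/w ratios and sort ascending (WSPT): [(10, 5), (10, 5), (2, 1)]
Compute weighted completion times:
  Job (p=10,w=5): C=10, w*C=5*10=50
  Job (p=10,w=5): C=20, w*C=5*20=100
  Job (p=2,w=1): C=22, w*C=1*22=22
Total weighted completion time = 172

172


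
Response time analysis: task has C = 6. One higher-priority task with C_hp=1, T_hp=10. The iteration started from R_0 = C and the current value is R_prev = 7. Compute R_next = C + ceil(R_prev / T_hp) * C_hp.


R_next = C + ceil(R_prev / T_hp) * C_hp
ceil(7 / 10) = ceil(0.7) = 1
Interference = 1 * 1 = 1
R_next = 6 + 1 = 7
R_next = R_prev, so the iteration has converged (response time = 7).

7


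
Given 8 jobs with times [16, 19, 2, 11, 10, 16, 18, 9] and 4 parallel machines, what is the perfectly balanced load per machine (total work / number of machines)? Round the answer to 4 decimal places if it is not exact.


Total processing time = 16 + 19 + 2 + 11 + 10 + 16 + 18 + 9 = 101
Number of machines = 4
Ideal balanced load = 101 / 4 = 25.25

25.25


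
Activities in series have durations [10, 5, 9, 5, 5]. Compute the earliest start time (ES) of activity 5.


Activity 5 starts after activities 1 through 4 complete.
Predecessor durations: [10, 5, 9, 5]
ES = 10 + 5 + 9 + 5 = 29

29


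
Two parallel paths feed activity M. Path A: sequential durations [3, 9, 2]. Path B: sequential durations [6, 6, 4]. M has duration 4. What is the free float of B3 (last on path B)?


ES(B3) = sum of predecessors on chain B = 12
EF(B3) = ES + duration = 12 + 4 = 16
Successor of B3 is M. ES(M) = max(sum(A), sum(B)) = max(14, 16) = 16
Free float = ES(successor) - EF(current) = 16 - 16 = 0

0


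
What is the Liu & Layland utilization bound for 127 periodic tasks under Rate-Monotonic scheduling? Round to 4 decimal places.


Compute 2^(1/127) = 1.0054727730
Subtract 1: 1.0054727730 - 1 = 0.0054727730
Multiply by n: 127 * 0.0054727730 = 0.6950421710
Round to 4 dp: 0.6950

0.6950


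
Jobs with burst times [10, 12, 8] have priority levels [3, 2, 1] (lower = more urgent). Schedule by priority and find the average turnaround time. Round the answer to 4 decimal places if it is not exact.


Sort by priority (ascending = highest first):
Order: [(1, 8), (2, 12), (3, 10)]
Completion times:
  Priority 1, burst=8, C=8
  Priority 2, burst=12, C=20
  Priority 3, burst=10, C=30
Average turnaround = 58/3 = 19.3333

19.3333


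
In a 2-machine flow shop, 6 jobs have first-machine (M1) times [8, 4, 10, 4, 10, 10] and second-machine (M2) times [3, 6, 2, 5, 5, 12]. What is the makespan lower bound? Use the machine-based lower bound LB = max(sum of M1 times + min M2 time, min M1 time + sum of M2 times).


LB1 = sum(M1 times) + min(M2 times) = 46 + 2 = 48
LB2 = min(M1 times) + sum(M2 times) = 4 + 33 = 37
Lower bound = max(LB1, LB2) = max(48, 37) = 48

48


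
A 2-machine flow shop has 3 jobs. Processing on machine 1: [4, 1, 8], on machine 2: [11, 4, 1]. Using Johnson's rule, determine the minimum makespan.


Apply Johnson's rule:
  Group 1 (a <= b): [(2, 1, 4), (1, 4, 11)]
  Group 2 (a > b): [(3, 8, 1)]
Optimal job order: [2, 1, 3]
Schedule:
  Job 2: M1 done at 1, M2 done at 5
  Job 1: M1 done at 5, M2 done at 16
  Job 3: M1 done at 13, M2 done at 17
Makespan = 17

17


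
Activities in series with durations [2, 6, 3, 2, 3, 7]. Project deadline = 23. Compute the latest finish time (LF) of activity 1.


LF(activity 1) = deadline - sum of successor durations
Successors: activities 2 through 6 with durations [6, 3, 2, 3, 7]
Sum of successor durations = 21
LF = 23 - 21 = 2

2


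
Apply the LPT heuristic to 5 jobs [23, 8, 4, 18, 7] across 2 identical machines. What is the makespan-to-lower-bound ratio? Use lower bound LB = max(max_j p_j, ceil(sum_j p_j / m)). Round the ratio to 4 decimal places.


LPT order: [23, 18, 8, 7, 4]
Machine loads after assignment: [30, 30]
LPT makespan = 30
Lower bound = max(max_job, ceil(total/2)) = max(23, 30) = 30
Ratio = 30 / 30 = 1.0

1.0


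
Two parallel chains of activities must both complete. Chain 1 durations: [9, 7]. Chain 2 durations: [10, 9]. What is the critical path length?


Path A total = 9 + 7 = 16
Path B total = 10 + 9 = 19
Critical path = longest path = max(16, 19) = 19

19


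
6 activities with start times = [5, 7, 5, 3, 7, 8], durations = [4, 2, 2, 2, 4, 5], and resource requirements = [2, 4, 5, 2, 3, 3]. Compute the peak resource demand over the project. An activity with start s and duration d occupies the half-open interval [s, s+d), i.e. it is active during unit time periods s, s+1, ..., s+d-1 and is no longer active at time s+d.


Each activity i is active on [start_i, start_i + duration_i).
Compute total resource usage per time slot:
  t=0: active resources = [], total = 0
  t=1: active resources = [], total = 0
  t=2: active resources = [], total = 0
  t=3: active resources = [2], total = 2
  t=4: active resources = [2], total = 2
  t=5: active resources = [2, 5], total = 7
  t=6: active resources = [2, 5], total = 7
  t=7: active resources = [2, 4, 3], total = 9
  t=8: active resources = [2, 4, 3, 3], total = 12
  t=9: active resources = [3, 3], total = 6
  t=10: active resources = [3, 3], total = 6
  t=11: active resources = [3], total = 3
  t=12: active resources = [3], total = 3
Peak resource demand = 12

12


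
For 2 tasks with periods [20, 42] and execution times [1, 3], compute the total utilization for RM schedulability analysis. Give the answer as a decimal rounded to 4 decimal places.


Compute individual utilizations (exact fractions):
  Task 1: C/T = 1/20 (approx. 0.05)
  Task 2: C/T = 3/42 = 1/14 (approx. 0.0714)
Total utilization U = 1/20 + 1/14 = 17/140
Rounded to 4 decimal places: U = 0.1214
RM (Liu & Layland) bound for 2 tasks = 0.828427; compare with U = 17/140 (approx. 0.121429)
U <= bound, so schedulable by RM sufficient condition.

0.1214


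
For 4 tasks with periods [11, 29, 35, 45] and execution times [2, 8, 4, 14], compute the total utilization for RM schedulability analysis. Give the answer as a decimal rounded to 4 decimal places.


Compute individual utilizations (exact fractions):
  Task 1: C/T = 2/11 (approx. 0.1818)
  Task 2: C/T = 8/29 (approx. 0.2759)
  Task 3: C/T = 4/35 (approx. 0.1143)
  Task 4: C/T = 14/45 (approx. 0.3111)
Total utilization U = 2/11 + 8/29 + 4/35 + 14/45 = 88736/100485
Rounded to 4 decimal places: U = 0.8831
RM (Liu & Layland) bound for 4 tasks = 0.756828; compare with U = 88736/100485 (approx. 0.883077)
bound < U <= 1, so the RM sufficient condition is not met (inconclusive; an exact test such as response-time analysis is needed).

0.8831


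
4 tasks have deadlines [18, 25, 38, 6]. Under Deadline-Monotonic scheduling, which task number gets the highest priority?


Sort tasks by relative deadline (ascending):
  Task 4: deadline = 6
  Task 1: deadline = 18
  Task 2: deadline = 25
  Task 3: deadline = 38
Priority order (highest first): [4, 1, 2, 3]
Highest priority task = 4

4


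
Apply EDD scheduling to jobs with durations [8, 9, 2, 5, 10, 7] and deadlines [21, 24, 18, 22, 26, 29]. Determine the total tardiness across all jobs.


Sort by due date (EDD order): [(2, 18), (8, 21), (5, 22), (9, 24), (10, 26), (7, 29)]
Compute completion times and tardiness:
  Job 1: p=2, d=18, C=2, tardiness=max(0,2-18)=0
  Job 2: p=8, d=21, C=10, tardiness=max(0,10-21)=0
  Job 3: p=5, d=22, C=15, tardiness=max(0,15-22)=0
  Job 4: p=9, d=24, C=24, tardiness=max(0,24-24)=0
  Job 5: p=10, d=26, C=34, tardiness=max(0,34-26)=8
  Job 6: p=7, d=29, C=41, tardiness=max(0,41-29)=12
Total tardiness = 20

20


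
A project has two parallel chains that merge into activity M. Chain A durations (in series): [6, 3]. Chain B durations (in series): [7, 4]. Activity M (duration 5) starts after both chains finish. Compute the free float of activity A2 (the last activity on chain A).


ES(A2) = sum of predecessors on chain A = 6
EF(A2) = ES + duration = 6 + 3 = 9
Successor of A2 is M. ES(M) = max(sum(A), sum(B)) = max(9, 11) = 11
Free float = ES(successor) - EF(current) = 11 - 9 = 2

2


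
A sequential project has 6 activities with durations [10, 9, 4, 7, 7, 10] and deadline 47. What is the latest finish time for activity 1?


LF(activity 1) = deadline - sum of successor durations
Successors: activities 2 through 6 with durations [9, 4, 7, 7, 10]
Sum of successor durations = 37
LF = 47 - 37 = 10

10


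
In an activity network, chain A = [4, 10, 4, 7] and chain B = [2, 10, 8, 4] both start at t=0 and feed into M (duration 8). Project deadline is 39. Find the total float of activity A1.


Forward pass: ES(A1) = sum of predecessors on chain A = 0
EF = ES + duration = 0 + 4 = 4
Backward pass: LF(M) = deadline = 39; LS(M) = 39 - 8 = 31
LF(A1) = LS(M) - sum(successors on chain A) = 31 - 21 = 10
LS = LF - duration = 10 - 4 = 6
Total float = LS - ES = 6 - 0 = 6

6


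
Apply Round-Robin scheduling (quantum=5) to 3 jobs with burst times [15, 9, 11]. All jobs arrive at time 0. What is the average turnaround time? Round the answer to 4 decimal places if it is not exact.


Time quantum = 5
Execution trace:
  J1 runs 5 units, time = 5
  J2 runs 5 units, time = 10
  J3 runs 5 units, time = 15
  J1 runs 5 units, time = 20
  J2 runs 4 units, time = 24
  J3 runs 5 units, time = 29
  J1 runs 5 units, time = 34
  J3 runs 1 units, time = 35
Finish times: [34, 24, 35]
Average turnaround = 93/3 = 31.0

31.0


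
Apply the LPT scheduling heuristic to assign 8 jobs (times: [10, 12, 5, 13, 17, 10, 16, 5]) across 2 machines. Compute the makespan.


Sort jobs in decreasing order (LPT): [17, 16, 13, 12, 10, 10, 5, 5]
Assign each job to the least loaded machine:
  Machine 1: jobs [17, 12, 10, 5], load = 44
  Machine 2: jobs [16, 13, 10, 5], load = 44
Makespan = max load = 44

44


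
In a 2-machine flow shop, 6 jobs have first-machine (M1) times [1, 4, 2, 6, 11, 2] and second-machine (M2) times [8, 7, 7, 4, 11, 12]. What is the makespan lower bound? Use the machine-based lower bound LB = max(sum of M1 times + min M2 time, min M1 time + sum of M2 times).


LB1 = sum(M1 times) + min(M2 times) = 26 + 4 = 30
LB2 = min(M1 times) + sum(M2 times) = 1 + 49 = 50
Lower bound = max(LB1, LB2) = max(30, 50) = 50

50


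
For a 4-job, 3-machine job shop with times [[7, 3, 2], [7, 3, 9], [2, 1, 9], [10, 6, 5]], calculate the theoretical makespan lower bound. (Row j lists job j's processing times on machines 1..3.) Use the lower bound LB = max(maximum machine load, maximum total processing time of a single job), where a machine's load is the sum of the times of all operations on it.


Machine loads:
  Machine 1: 7 + 7 + 2 + 10 = 26
  Machine 2: 3 + 3 + 1 + 6 = 13
  Machine 3: 2 + 9 + 9 + 5 = 25
Max machine load = 26
Job totals:
  Job 1: 12
  Job 2: 19
  Job 3: 12
  Job 4: 21
Max job total = 21
Lower bound = max(26, 21) = 26

26


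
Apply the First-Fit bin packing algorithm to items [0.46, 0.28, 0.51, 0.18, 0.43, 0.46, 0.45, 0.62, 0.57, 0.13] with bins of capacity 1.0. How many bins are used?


Place items sequentially using First-Fit:
  Item 0.46 -> new Bin 1
  Item 0.28 -> Bin 1 (now 0.74)
  Item 0.51 -> new Bin 2
  Item 0.18 -> Bin 1 (now 0.92)
  Item 0.43 -> Bin 2 (now 0.94)
  Item 0.46 -> new Bin 3
  Item 0.45 -> Bin 3 (now 0.91)
  Item 0.62 -> new Bin 4
  Item 0.57 -> new Bin 5
  Item 0.13 -> Bin 4 (now 0.75)
Total bins used = 5

5


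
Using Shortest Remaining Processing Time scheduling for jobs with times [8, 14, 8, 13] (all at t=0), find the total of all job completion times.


Since all jobs arrive at t=0, SRPT equals SPT ordering.
SPT order: [8, 8, 13, 14]
Completion times:
  Job 1: p=8, C=8
  Job 2: p=8, C=16
  Job 3: p=13, C=29
  Job 4: p=14, C=43
Total completion time = 8 + 16 + 29 + 43 = 96

96


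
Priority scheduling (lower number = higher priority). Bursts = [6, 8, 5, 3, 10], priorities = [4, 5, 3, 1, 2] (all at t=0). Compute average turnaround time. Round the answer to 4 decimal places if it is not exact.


Sort by priority (ascending = highest first):
Order: [(1, 3), (2, 10), (3, 5), (4, 6), (5, 8)]
Completion times:
  Priority 1, burst=3, C=3
  Priority 2, burst=10, C=13
  Priority 3, burst=5, C=18
  Priority 4, burst=6, C=24
  Priority 5, burst=8, C=32
Average turnaround = 90/5 = 18.0

18.0


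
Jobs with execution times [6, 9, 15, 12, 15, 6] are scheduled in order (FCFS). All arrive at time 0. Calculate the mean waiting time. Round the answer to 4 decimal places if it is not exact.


FCFS order (as given): [6, 9, 15, 12, 15, 6]
Waiting times:
  Job 1: wait = 0
  Job 2: wait = 6
  Job 3: wait = 15
  Job 4: wait = 30
  Job 5: wait = 42
  Job 6: wait = 57
Sum of waiting times = 150
Average waiting time = 150/6 = 25.0

25.0


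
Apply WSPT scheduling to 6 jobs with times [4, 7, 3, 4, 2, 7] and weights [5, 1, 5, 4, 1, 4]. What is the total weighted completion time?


Compute p/w ratios and sort ascending (WSPT): [(3, 5), (4, 5), (4, 4), (7, 4), (2, 1), (7, 1)]
Compute weighted completion times:
  Job (p=3,w=5): C=3, w*C=5*3=15
  Job (p=4,w=5): C=7, w*C=5*7=35
  Job (p=4,w=4): C=11, w*C=4*11=44
  Job (p=7,w=4): C=18, w*C=4*18=72
  Job (p=2,w=1): C=20, w*C=1*20=20
  Job (p=7,w=1): C=27, w*C=1*27=27
Total weighted completion time = 213

213


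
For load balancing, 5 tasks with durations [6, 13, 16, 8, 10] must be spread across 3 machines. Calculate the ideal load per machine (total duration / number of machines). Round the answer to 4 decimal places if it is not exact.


Total processing time = 6 + 13 + 16 + 8 + 10 = 53
Number of machines = 3
Ideal balanced load = 53 / 3 = 17.6667

17.6667


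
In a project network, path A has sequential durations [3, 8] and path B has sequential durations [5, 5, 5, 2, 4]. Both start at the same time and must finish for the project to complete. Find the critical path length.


Path A total = 3 + 8 = 11
Path B total = 5 + 5 + 5 + 2 + 4 = 21
Critical path = longest path = max(11, 21) = 21

21


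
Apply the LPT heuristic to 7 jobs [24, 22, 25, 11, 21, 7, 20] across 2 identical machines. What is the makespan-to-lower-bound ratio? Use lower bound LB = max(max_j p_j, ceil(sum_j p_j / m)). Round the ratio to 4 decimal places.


LPT order: [25, 24, 22, 21, 20, 11, 7]
Machine loads after assignment: [66, 64]
LPT makespan = 66
Lower bound = max(max_job, ceil(total/2)) = max(25, 65) = 65
Ratio = 66 / 65 = 1.0154

1.0154


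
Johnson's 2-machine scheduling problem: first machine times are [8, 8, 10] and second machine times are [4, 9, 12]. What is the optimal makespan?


Apply Johnson's rule:
  Group 1 (a <= b): [(2, 8, 9), (3, 10, 12)]
  Group 2 (a > b): [(1, 8, 4)]
Optimal job order: [2, 3, 1]
Schedule:
  Job 2: M1 done at 8, M2 done at 17
  Job 3: M1 done at 18, M2 done at 30
  Job 1: M1 done at 26, M2 done at 34
Makespan = 34

34


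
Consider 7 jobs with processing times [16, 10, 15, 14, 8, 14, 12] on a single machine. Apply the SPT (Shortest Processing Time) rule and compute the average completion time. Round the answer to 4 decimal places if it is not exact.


Sort jobs by processing time (SPT order): [8, 10, 12, 14, 14, 15, 16]
Compute completion times sequentially:
  Job 1: processing = 8, completes at 8
  Job 2: processing = 10, completes at 18
  Job 3: processing = 12, completes at 30
  Job 4: processing = 14, completes at 44
  Job 5: processing = 14, completes at 58
  Job 6: processing = 15, completes at 73
  Job 7: processing = 16, completes at 89
Sum of completion times = 320
Average completion time = 320/7 = 45.7143

45.7143


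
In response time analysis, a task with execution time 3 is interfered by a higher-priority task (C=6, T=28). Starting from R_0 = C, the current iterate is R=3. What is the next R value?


R_next = C + ceil(R_prev / T_hp) * C_hp
ceil(3 / 28) = ceil(0.1071) = 1
Interference = 1 * 6 = 6
R_next = 3 + 6 = 9

9


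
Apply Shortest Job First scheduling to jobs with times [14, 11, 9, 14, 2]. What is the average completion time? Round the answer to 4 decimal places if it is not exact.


SJF order (ascending): [2, 9, 11, 14, 14]
Completion times:
  Job 1: burst=2, C=2
  Job 2: burst=9, C=11
  Job 3: burst=11, C=22
  Job 4: burst=14, C=36
  Job 5: burst=14, C=50
Average completion = 121/5 = 24.2

24.2


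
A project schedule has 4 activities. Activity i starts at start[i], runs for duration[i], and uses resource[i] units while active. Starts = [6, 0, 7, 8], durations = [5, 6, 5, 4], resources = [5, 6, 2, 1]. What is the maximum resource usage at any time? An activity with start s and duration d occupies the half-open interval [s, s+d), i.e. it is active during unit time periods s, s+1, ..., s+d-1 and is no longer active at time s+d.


Each activity i is active on [start_i, start_i + duration_i).
Compute total resource usage per time slot:
  t=0: active resources = [6], total = 6
  t=1: active resources = [6], total = 6
  t=2: active resources = [6], total = 6
  t=3: active resources = [6], total = 6
  t=4: active resources = [6], total = 6
  t=5: active resources = [6], total = 6
  t=6: active resources = [5], total = 5
  t=7: active resources = [5, 2], total = 7
  t=8: active resources = [5, 2, 1], total = 8
  t=9: active resources = [5, 2, 1], total = 8
  t=10: active resources = [5, 2, 1], total = 8
  t=11: active resources = [2, 1], total = 3
Peak resource demand = 8

8


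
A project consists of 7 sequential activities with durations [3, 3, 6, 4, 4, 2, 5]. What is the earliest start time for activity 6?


Activity 6 starts after activities 1 through 5 complete.
Predecessor durations: [3, 3, 6, 4, 4]
ES = 3 + 3 + 6 + 4 + 4 = 20

20


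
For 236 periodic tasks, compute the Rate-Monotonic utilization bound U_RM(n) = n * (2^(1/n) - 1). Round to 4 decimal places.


Compute 2^(1/236) = 1.0029413817
Subtract 1: 1.0029413817 - 1 = 0.0029413817
Multiply by n: 236 * 0.0029413817 = 0.6941660812
Round to 4 dp: 0.6942

0.6942


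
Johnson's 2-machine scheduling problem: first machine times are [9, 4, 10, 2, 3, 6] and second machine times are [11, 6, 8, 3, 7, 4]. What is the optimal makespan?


Apply Johnson's rule:
  Group 1 (a <= b): [(4, 2, 3), (5, 3, 7), (2, 4, 6), (1, 9, 11)]
  Group 2 (a > b): [(3, 10, 8), (6, 6, 4)]
Optimal job order: [4, 5, 2, 1, 3, 6]
Schedule:
  Job 4: M1 done at 2, M2 done at 5
  Job 5: M1 done at 5, M2 done at 12
  Job 2: M1 done at 9, M2 done at 18
  Job 1: M1 done at 18, M2 done at 29
  Job 3: M1 done at 28, M2 done at 37
  Job 6: M1 done at 34, M2 done at 41
Makespan = 41

41


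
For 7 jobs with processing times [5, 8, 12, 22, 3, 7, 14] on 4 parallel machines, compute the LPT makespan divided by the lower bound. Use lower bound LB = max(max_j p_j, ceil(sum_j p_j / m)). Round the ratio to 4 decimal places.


LPT order: [22, 14, 12, 8, 7, 5, 3]
Machine loads after assignment: [22, 17, 17, 15]
LPT makespan = 22
Lower bound = max(max_job, ceil(total/4)) = max(22, 18) = 22
Ratio = 22 / 22 = 1.0

1.0


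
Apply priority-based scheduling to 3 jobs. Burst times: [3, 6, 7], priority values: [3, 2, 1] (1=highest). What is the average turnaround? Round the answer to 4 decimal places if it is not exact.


Sort by priority (ascending = highest first):
Order: [(1, 7), (2, 6), (3, 3)]
Completion times:
  Priority 1, burst=7, C=7
  Priority 2, burst=6, C=13
  Priority 3, burst=3, C=16
Average turnaround = 36/3 = 12.0

12.0


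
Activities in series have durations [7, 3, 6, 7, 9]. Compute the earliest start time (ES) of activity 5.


Activity 5 starts after activities 1 through 4 complete.
Predecessor durations: [7, 3, 6, 7]
ES = 7 + 3 + 6 + 7 = 23

23


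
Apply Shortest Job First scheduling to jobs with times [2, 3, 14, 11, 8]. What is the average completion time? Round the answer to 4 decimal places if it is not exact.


SJF order (ascending): [2, 3, 8, 11, 14]
Completion times:
  Job 1: burst=2, C=2
  Job 2: burst=3, C=5
  Job 3: burst=8, C=13
  Job 4: burst=11, C=24
  Job 5: burst=14, C=38
Average completion = 82/5 = 16.4

16.4


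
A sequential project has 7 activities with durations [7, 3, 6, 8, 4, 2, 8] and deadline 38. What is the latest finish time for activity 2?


LF(activity 2) = deadline - sum of successor durations
Successors: activities 3 through 7 with durations [6, 8, 4, 2, 8]
Sum of successor durations = 28
LF = 38 - 28 = 10

10


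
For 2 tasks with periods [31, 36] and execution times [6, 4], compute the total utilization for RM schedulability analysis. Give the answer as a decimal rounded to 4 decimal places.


Compute individual utilizations (exact fractions):
  Task 1: C/T = 6/31 (approx. 0.1935)
  Task 2: C/T = 4/36 = 1/9 (approx. 0.1111)
Total utilization U = 6/31 + 1/9 = 85/279
Rounded to 4 decimal places: U = 0.3047
RM (Liu & Layland) bound for 2 tasks = 0.828427; compare with U = 85/279 (approx. 0.304659)
U <= bound, so schedulable by RM sufficient condition.

0.3047


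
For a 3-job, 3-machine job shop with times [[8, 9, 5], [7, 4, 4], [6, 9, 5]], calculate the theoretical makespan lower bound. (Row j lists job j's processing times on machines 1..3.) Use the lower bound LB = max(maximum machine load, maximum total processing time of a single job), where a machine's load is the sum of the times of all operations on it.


Machine loads:
  Machine 1: 8 + 7 + 6 = 21
  Machine 2: 9 + 4 + 9 = 22
  Machine 3: 5 + 4 + 5 = 14
Max machine load = 22
Job totals:
  Job 1: 22
  Job 2: 15
  Job 3: 20
Max job total = 22
Lower bound = max(22, 22) = 22

22


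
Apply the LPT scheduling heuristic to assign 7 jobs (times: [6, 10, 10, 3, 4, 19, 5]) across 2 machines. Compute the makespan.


Sort jobs in decreasing order (LPT): [19, 10, 10, 6, 5, 4, 3]
Assign each job to the least loaded machine:
  Machine 1: jobs [19, 6, 4], load = 29
  Machine 2: jobs [10, 10, 5, 3], load = 28
Makespan = max load = 29

29


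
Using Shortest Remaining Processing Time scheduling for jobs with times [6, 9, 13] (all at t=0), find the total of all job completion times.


Since all jobs arrive at t=0, SRPT equals SPT ordering.
SPT order: [6, 9, 13]
Completion times:
  Job 1: p=6, C=6
  Job 2: p=9, C=15
  Job 3: p=13, C=28
Total completion time = 6 + 15 + 28 = 49

49


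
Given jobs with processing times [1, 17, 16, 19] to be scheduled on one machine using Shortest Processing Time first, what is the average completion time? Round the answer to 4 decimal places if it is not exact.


Sort jobs by processing time (SPT order): [1, 16, 17, 19]
Compute completion times sequentially:
  Job 1: processing = 1, completes at 1
  Job 2: processing = 16, completes at 17
  Job 3: processing = 17, completes at 34
  Job 4: processing = 19, completes at 53
Sum of completion times = 105
Average completion time = 105/4 = 26.25

26.25


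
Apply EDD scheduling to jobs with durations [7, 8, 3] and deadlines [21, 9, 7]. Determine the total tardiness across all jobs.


Sort by due date (EDD order): [(3, 7), (8, 9), (7, 21)]
Compute completion times and tardiness:
  Job 1: p=3, d=7, C=3, tardiness=max(0,3-7)=0
  Job 2: p=8, d=9, C=11, tardiness=max(0,11-9)=2
  Job 3: p=7, d=21, C=18, tardiness=max(0,18-21)=0
Total tardiness = 2

2


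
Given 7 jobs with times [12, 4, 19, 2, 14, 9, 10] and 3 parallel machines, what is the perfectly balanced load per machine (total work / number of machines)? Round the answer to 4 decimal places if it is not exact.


Total processing time = 12 + 4 + 19 + 2 + 14 + 9 + 10 = 70
Number of machines = 3
Ideal balanced load = 70 / 3 = 23.3333

23.3333


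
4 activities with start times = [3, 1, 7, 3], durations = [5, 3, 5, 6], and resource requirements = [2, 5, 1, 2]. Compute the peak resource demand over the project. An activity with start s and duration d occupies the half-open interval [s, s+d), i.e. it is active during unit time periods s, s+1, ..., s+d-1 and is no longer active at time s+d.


Each activity i is active on [start_i, start_i + duration_i).
Compute total resource usage per time slot:
  t=0: active resources = [], total = 0
  t=1: active resources = [5], total = 5
  t=2: active resources = [5], total = 5
  t=3: active resources = [2, 5, 2], total = 9
  t=4: active resources = [2, 2], total = 4
  t=5: active resources = [2, 2], total = 4
  t=6: active resources = [2, 2], total = 4
  t=7: active resources = [2, 1, 2], total = 5
  t=8: active resources = [1, 2], total = 3
  t=9: active resources = [1], total = 1
  t=10: active resources = [1], total = 1
  t=11: active resources = [1], total = 1
Peak resource demand = 9

9


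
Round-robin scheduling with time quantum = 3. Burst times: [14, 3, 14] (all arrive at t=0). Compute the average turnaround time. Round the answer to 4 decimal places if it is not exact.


Time quantum = 3
Execution trace:
  J1 runs 3 units, time = 3
  J2 runs 3 units, time = 6
  J3 runs 3 units, time = 9
  J1 runs 3 units, time = 12
  J3 runs 3 units, time = 15
  J1 runs 3 units, time = 18
  J3 runs 3 units, time = 21
  J1 runs 3 units, time = 24
  J3 runs 3 units, time = 27
  J1 runs 2 units, time = 29
  J3 runs 2 units, time = 31
Finish times: [29, 6, 31]
Average turnaround = 66/3 = 22.0

22.0


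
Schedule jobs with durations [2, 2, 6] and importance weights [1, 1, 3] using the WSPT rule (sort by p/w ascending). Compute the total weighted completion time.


Compute p/w ratios and sort ascending (WSPT): [(2, 1), (2, 1), (6, 3)]
Compute weighted completion times:
  Job (p=2,w=1): C=2, w*C=1*2=2
  Job (p=2,w=1): C=4, w*C=1*4=4
  Job (p=6,w=3): C=10, w*C=3*10=30
Total weighted completion time = 36

36


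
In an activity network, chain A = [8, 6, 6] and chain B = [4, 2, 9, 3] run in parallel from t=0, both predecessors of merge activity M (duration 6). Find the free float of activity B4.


ES(B4) = sum of predecessors on chain B = 15
EF(B4) = ES + duration = 15 + 3 = 18
Successor of B4 is M. ES(M) = max(sum(A), sum(B)) = max(20, 18) = 20
Free float = ES(successor) - EF(current) = 20 - 18 = 2

2


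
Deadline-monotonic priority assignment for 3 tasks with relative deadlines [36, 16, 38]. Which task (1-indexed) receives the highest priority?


Sort tasks by relative deadline (ascending):
  Task 2: deadline = 16
  Task 1: deadline = 36
  Task 3: deadline = 38
Priority order (highest first): [2, 1, 3]
Highest priority task = 2

2


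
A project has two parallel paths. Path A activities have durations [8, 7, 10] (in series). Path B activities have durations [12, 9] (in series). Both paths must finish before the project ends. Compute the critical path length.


Path A total = 8 + 7 + 10 = 25
Path B total = 12 + 9 = 21
Critical path = longest path = max(25, 21) = 25

25


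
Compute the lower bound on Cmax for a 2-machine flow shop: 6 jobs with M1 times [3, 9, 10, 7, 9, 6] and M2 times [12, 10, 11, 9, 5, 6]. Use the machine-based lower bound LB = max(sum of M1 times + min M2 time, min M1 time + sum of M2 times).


LB1 = sum(M1 times) + min(M2 times) = 44 + 5 = 49
LB2 = min(M1 times) + sum(M2 times) = 3 + 53 = 56
Lower bound = max(LB1, LB2) = max(49, 56) = 56

56


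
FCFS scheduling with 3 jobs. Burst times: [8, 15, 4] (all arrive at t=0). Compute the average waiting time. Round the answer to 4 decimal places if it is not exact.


FCFS order (as given): [8, 15, 4]
Waiting times:
  Job 1: wait = 0
  Job 2: wait = 8
  Job 3: wait = 23
Sum of waiting times = 31
Average waiting time = 31/3 = 10.3333

10.3333


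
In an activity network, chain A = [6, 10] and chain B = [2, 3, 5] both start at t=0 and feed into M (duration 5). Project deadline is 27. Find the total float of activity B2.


Forward pass: ES(B2) = sum of predecessors on chain B = 2
EF = ES + duration = 2 + 3 = 5
Backward pass: LF(M) = deadline = 27; LS(M) = 27 - 5 = 22
LF(B2) = LS(M) - sum(successors on chain B) = 22 - 5 = 17
LS = LF - duration = 17 - 3 = 14
Total float = LS - ES = 14 - 2 = 12

12


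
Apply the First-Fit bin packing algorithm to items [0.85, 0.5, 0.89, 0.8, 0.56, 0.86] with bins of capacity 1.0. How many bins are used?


Place items sequentially using First-Fit:
  Item 0.85 -> new Bin 1
  Item 0.5 -> new Bin 2
  Item 0.89 -> new Bin 3
  Item 0.8 -> new Bin 4
  Item 0.56 -> new Bin 5
  Item 0.86 -> new Bin 6
Total bins used = 6

6


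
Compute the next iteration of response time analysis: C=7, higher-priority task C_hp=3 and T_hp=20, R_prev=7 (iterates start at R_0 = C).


R_next = C + ceil(R_prev / T_hp) * C_hp
ceil(7 / 20) = ceil(0.35) = 1
Interference = 1 * 3 = 3
R_next = 7 + 3 = 10

10


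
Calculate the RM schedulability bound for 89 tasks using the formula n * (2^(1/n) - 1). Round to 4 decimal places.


Compute 2^(1/89) = 1.0078185773
Subtract 1: 1.0078185773 - 1 = 0.0078185773
Multiply by n: 89 * 0.0078185773 = 0.6958533797
Round to 4 dp: 0.6959

0.6959


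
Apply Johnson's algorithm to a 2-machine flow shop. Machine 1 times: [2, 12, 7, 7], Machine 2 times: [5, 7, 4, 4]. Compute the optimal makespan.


Apply Johnson's rule:
  Group 1 (a <= b): [(1, 2, 5)]
  Group 2 (a > b): [(2, 12, 7), (3, 7, 4), (4, 7, 4)]
Optimal job order: [1, 2, 3, 4]
Schedule:
  Job 1: M1 done at 2, M2 done at 7
  Job 2: M1 done at 14, M2 done at 21
  Job 3: M1 done at 21, M2 done at 25
  Job 4: M1 done at 28, M2 done at 32
Makespan = 32

32


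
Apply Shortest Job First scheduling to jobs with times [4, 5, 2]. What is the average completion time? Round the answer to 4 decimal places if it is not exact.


SJF order (ascending): [2, 4, 5]
Completion times:
  Job 1: burst=2, C=2
  Job 2: burst=4, C=6
  Job 3: burst=5, C=11
Average completion = 19/3 = 6.3333

6.3333


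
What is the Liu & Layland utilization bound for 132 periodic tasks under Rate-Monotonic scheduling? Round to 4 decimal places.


Compute 2^(1/132) = 1.0052649263
Subtract 1: 1.0052649263 - 1 = 0.0052649263
Multiply by n: 132 * 0.0052649263 = 0.6949702716
Round to 4 dp: 0.6950

0.6950


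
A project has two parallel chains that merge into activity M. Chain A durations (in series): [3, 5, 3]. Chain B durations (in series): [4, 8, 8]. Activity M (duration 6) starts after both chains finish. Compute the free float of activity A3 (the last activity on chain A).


ES(A3) = sum of predecessors on chain A = 8
EF(A3) = ES + duration = 8 + 3 = 11
Successor of A3 is M. ES(M) = max(sum(A), sum(B)) = max(11, 20) = 20
Free float = ES(successor) - EF(current) = 20 - 11 = 9

9


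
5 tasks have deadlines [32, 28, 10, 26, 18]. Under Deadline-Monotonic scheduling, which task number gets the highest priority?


Sort tasks by relative deadline (ascending):
  Task 3: deadline = 10
  Task 5: deadline = 18
  Task 4: deadline = 26
  Task 2: deadline = 28
  Task 1: deadline = 32
Priority order (highest first): [3, 5, 4, 2, 1]
Highest priority task = 3

3


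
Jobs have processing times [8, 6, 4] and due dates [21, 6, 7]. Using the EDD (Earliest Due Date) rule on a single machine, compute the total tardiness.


Sort by due date (EDD order): [(6, 6), (4, 7), (8, 21)]
Compute completion times and tardiness:
  Job 1: p=6, d=6, C=6, tardiness=max(0,6-6)=0
  Job 2: p=4, d=7, C=10, tardiness=max(0,10-7)=3
  Job 3: p=8, d=21, C=18, tardiness=max(0,18-21)=0
Total tardiness = 3

3


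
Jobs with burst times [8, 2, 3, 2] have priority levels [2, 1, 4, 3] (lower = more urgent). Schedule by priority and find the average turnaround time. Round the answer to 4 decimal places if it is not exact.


Sort by priority (ascending = highest first):
Order: [(1, 2), (2, 8), (3, 2), (4, 3)]
Completion times:
  Priority 1, burst=2, C=2
  Priority 2, burst=8, C=10
  Priority 3, burst=2, C=12
  Priority 4, burst=3, C=15
Average turnaround = 39/4 = 9.75

9.75


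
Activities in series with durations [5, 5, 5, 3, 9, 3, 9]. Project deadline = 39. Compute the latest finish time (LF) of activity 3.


LF(activity 3) = deadline - sum of successor durations
Successors: activities 4 through 7 with durations [3, 9, 3, 9]
Sum of successor durations = 24
LF = 39 - 24 = 15

15


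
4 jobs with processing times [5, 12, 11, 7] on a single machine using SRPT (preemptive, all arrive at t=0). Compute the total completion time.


Since all jobs arrive at t=0, SRPT equals SPT ordering.
SPT order: [5, 7, 11, 12]
Completion times:
  Job 1: p=5, C=5
  Job 2: p=7, C=12
  Job 3: p=11, C=23
  Job 4: p=12, C=35
Total completion time = 5 + 12 + 23 + 35 = 75

75


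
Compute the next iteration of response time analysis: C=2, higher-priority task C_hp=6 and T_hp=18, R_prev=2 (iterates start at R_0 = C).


R_next = C + ceil(R_prev / T_hp) * C_hp
ceil(2 / 18) = ceil(0.1111) = 1
Interference = 1 * 6 = 6
R_next = 2 + 6 = 8

8


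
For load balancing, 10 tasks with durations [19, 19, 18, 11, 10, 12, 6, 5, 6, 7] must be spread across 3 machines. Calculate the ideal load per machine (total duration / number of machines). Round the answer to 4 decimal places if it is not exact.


Total processing time = 19 + 19 + 18 + 11 + 10 + 12 + 6 + 5 + 6 + 7 = 113
Number of machines = 3
Ideal balanced load = 113 / 3 = 37.6667

37.6667


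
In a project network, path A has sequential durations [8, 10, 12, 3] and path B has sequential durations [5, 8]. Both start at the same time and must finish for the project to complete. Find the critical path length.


Path A total = 8 + 10 + 12 + 3 = 33
Path B total = 5 + 8 = 13
Critical path = longest path = max(33, 13) = 33

33


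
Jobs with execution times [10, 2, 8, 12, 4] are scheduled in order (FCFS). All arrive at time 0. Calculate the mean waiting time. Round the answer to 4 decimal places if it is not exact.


FCFS order (as given): [10, 2, 8, 12, 4]
Waiting times:
  Job 1: wait = 0
  Job 2: wait = 10
  Job 3: wait = 12
  Job 4: wait = 20
  Job 5: wait = 32
Sum of waiting times = 74
Average waiting time = 74/5 = 14.8

14.8


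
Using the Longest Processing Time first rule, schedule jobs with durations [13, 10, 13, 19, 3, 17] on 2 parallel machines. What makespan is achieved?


Sort jobs in decreasing order (LPT): [19, 17, 13, 13, 10, 3]
Assign each job to the least loaded machine:
  Machine 1: jobs [19, 13, 3], load = 35
  Machine 2: jobs [17, 13, 10], load = 40
Makespan = max load = 40

40


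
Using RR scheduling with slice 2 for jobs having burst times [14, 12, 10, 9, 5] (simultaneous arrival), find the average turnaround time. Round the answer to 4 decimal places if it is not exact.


Time quantum = 2
Execution trace:
  J1 runs 2 units, time = 2
  J2 runs 2 units, time = 4
  J3 runs 2 units, time = 6
  J4 runs 2 units, time = 8
  J5 runs 2 units, time = 10
  J1 runs 2 units, time = 12
  J2 runs 2 units, time = 14
  J3 runs 2 units, time = 16
  J4 runs 2 units, time = 18
  J5 runs 2 units, time = 20
  J1 runs 2 units, time = 22
  J2 runs 2 units, time = 24
  J3 runs 2 units, time = 26
  J4 runs 2 units, time = 28
  J5 runs 1 units, time = 29
  J1 runs 2 units, time = 31
  J2 runs 2 units, time = 33
  J3 runs 2 units, time = 35
  J4 runs 2 units, time = 37
  J1 runs 2 units, time = 39
  J2 runs 2 units, time = 41
  J3 runs 2 units, time = 43
  J4 runs 1 units, time = 44
  J1 runs 2 units, time = 46
  J2 runs 2 units, time = 48
  J1 runs 2 units, time = 50
Finish times: [50, 48, 43, 44, 29]
Average turnaround = 214/5 = 42.8

42.8
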